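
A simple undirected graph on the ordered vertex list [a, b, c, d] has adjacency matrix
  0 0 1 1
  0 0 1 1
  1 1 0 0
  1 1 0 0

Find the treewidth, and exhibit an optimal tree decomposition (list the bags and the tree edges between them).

Treewidth 2.
Bags: B1 = {a, c, d}  B2 = {b, c, d}
Tree: B1–B2

Every bag has size at most 3, so the width is 3 − 1 = 2 and tw(G) ≤ 2. For the lower bound, G contains the cycle d–a–c–b–d, so G is not a forest; only forests have treewidth ≤ 1, hence tw(G) ≥ 2. Therefore the treewidth is 2.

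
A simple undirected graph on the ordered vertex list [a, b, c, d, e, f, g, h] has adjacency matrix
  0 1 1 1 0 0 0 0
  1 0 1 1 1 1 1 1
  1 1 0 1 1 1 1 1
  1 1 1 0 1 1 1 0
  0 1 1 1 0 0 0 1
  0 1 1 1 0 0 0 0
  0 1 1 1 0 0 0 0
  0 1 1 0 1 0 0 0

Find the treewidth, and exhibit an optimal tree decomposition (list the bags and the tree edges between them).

Every bag has size at most 4, so the width is 4 − 1 = 3 and tw(G) ≤ 3. For the lower bound, the 4 vertices {b, c, d, g} are pairwise adjacent, and any tree decomposition puts a clique entirely inside one bag — forcing width ≥ 3. Combining the bounds, tw(G) = 3.

Treewidth 3.
One optimal decomposition is:
Bags: B1 = {b, c, d, g}  B2 = {b, c, d, e}  B3 = {b, c, e, h}  B4 = {a, b, c, d}  B5 = {b, c, d, f}
Tree: B1–B2, B2–B3, B1–B4, B2–B5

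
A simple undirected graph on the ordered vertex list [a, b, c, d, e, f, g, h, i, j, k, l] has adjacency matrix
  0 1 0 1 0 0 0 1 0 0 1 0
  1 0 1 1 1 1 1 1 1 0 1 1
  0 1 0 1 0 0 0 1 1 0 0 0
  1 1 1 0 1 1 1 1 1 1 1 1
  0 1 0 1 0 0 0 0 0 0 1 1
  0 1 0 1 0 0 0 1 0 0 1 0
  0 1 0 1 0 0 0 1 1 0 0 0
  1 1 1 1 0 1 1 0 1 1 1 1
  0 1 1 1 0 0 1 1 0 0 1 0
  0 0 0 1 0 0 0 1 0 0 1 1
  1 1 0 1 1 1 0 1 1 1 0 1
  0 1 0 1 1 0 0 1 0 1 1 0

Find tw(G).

A width-4 tree decomposition is:
Bags: B1 = {b, d, h, k, l}  B2 = {b, d, h, i, k}  B3 = {b, c, d, h, i}  B4 = {a, b, d, h, k}  B5 = {b, d, e, k, l}  B6 = {d, h, j, k, l}  B7 = {b, d, g, h, i}  B8 = {b, d, f, h, k}
Tree: B1–B2, B2–B3, B2–B4, B1–B5, B1–B6, B2–B7, B2–B8
Every bag has size at most 5, so the width is 5 − 1 = 4 and tw(G) ≤ 4. Conversely, {b, d, e, k, l} is a clique of size 5, and the vertices of any clique must share a bag in every tree decomposition; so some bag has ≥ 5 vertices and tw(G) ≥ 4. The upper and lower bounds meet at 4, so that is the treewidth.

4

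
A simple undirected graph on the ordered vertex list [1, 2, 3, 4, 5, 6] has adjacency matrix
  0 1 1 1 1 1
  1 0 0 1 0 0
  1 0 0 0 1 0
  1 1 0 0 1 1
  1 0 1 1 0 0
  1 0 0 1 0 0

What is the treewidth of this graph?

A width-2 tree decomposition is:
Bags: B1 = {1, 3, 5}  B2 = {1, 4, 5}  B3 = {1, 4, 6}  B4 = {1, 2, 4}
Tree: B1–B2, B2–B3, B2–B4
Each bag holds 3 vertices, so the decomposition has width 2, which upper-bounds the treewidth. On the other hand G contains the 3-clique {1, 3, 5}. A clique must lie in a single bag of any decomposition, so no decomposition can have width below 2. Hence tw(G) = 2 exactly.

2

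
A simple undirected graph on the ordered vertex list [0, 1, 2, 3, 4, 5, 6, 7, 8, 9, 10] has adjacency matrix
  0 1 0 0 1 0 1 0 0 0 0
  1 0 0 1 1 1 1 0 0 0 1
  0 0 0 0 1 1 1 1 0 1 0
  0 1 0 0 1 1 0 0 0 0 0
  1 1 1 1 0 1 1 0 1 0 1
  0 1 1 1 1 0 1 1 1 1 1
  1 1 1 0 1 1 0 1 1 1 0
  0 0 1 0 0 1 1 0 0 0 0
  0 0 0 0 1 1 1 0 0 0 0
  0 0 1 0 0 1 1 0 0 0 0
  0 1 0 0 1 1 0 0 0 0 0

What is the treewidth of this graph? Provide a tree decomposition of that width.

Treewidth 3.
One optimal decomposition is:
Bags: B1 = {1, 4, 5, 6}  B2 = {2, 4, 5, 6}  B3 = {0, 1, 4, 6}  B4 = {2, 5, 6, 9}  B5 = {1, 4, 5, 10}  B6 = {1, 3, 4, 5}  B7 = {2, 5, 6, 7}  B8 = {4, 5, 6, 8}
Tree: B1–B2, B1–B3, B2–B4, B1–B5, B1–B6, B2–B7, B2–B8

Each bag holds 4 vertices, so the decomposition has width 3, which upper-bounds the treewidth. On the other hand G contains the 4-clique {0, 1, 4, 6}. A clique must lie in a single bag of any decomposition, so no decomposition can have width below 3. Hence tw(G) = 3 exactly.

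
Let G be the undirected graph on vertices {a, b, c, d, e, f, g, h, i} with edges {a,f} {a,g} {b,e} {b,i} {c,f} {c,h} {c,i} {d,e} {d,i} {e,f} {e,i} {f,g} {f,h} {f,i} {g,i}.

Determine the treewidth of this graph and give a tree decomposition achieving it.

Every bag has size at most 3, so the width is 3 − 1 = 2 and tw(G) ≤ 2. On the other hand G contains the 3-clique {d, e, i}. A clique must lie in a single bag of any decomposition, so no decomposition can have width below 2. The upper and lower bounds meet at 2, so that is the treewidth.

Treewidth 2.
One optimal decomposition is:
Bags: B1 = {c, f, h}  B2 = {c, f, i}  B3 = {e, f, i}  B4 = {f, g, i}  B5 = {d, e, i}  B6 = {b, e, i}  B7 = {a, f, g}
Tree: B1–B2, B2–B3, B3–B4, B3–B5, B5–B6, B4–B7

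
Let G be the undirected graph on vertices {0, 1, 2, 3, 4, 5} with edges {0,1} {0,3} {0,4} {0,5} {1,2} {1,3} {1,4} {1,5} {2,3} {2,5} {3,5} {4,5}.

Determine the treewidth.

3

A width-3 tree decomposition is:
Bags: B1 = {1, 2, 3, 5}  B2 = {0, 1, 3, 5}  B3 = {0, 1, 4, 5}
Tree: B1–B2, B2–B3
Each bag holds 4 vertices, so the decomposition has width 3, which upper-bounds the treewidth. Conversely, {0, 1, 3, 5} is a clique of size 4, and the vertices of any clique must share a bag in every tree decomposition; so some bag has ≥ 4 vertices and tw(G) ≥ 3. The upper and lower bounds meet at 3, so that is the treewidth.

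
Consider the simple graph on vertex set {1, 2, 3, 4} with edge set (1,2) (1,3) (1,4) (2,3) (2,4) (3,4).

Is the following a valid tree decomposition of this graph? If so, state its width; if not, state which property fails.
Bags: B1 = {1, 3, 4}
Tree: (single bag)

No — vertex 2 appears in no bag.

A tree decomposition must satisfy three properties: every vertex lies in some bag; for every edge, both endpoints lie together in some bag; and for every vertex, the bags containing it form a connected subtree. Here vertex 2 appears in no bag, so the decomposition is invalid.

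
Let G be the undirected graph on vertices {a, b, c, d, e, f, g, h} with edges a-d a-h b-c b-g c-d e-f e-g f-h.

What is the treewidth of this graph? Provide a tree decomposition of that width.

The largest bag has 3 vertices, giving width 2; this decomposition certifies tw(G) ≤ 2. The edges g–e–f–h–a–d–c–b–g form a cycle, so G is not a tree and its treewidth is at least 2. Combining the bounds, tw(G) = 2.

Treewidth 2.
Bags: B1 = {e, f, g}  B2 = {f, g, h}  B3 = {a, g, h}  B4 = {a, d, g}  B5 = {c, d, g}  B6 = {b, c, g}
Tree: B1–B2, B2–B3, B3–B4, B4–B5, B5–B6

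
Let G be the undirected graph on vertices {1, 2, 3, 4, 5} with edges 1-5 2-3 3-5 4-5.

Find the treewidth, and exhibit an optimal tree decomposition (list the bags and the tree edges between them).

Each bag holds 2 vertices, so the decomposition has width 1, which upper-bounds the treewidth. G has an edge, so its treewidth is at least 1. Combining the bounds, tw(G) = 1.

Treewidth 1.
One such decomposition:
Bags: B1 = {3, 5}  B2 = {4, 5}  B3 = {2, 3}  B4 = {1, 5}
Tree: B1–B2, B1–B3, B2–B4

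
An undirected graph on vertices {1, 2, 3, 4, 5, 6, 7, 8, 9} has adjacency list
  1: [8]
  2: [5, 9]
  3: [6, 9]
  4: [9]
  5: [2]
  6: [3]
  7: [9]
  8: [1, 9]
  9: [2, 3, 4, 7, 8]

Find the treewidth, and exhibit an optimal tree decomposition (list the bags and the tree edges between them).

Treewidth 1.
Bags: B1 = {8, 9}  B2 = {2, 9}  B3 = {2, 5}  B4 = {3, 9}  B5 = {4, 9}  B6 = {1, 8}  B7 = {3, 6}  B8 = {7, 9}
Tree: B1–B2, B2–B3, B2–B4, B4–B5, B1–B6, B4–B7, B2–B8

Every bag has size at most 2, so the width is 2 − 1 = 1 and tw(G) ≤ 1. Since G has at least one edge (e.g. 8–9), it is not an edgeless graph, so tw(G) ≥ 1. Combining the bounds, tw(G) = 1.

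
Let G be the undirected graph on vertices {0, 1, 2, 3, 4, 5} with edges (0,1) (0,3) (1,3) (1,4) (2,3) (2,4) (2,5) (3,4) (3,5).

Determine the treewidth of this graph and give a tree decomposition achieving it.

Every bag has size at most 3, so the width is 3 − 1 = 2 and tw(G) ≤ 2. For the lower bound, the 3 vertices {0, 1, 3} are pairwise adjacent, and any tree decomposition puts a clique entirely inside one bag — forcing width ≥ 2. Hence tw(G) = 2 exactly.

Treewidth 2.
One such decomposition:
Bags: B1 = {1, 3, 4}  B2 = {2, 3, 4}  B3 = {0, 1, 3}  B4 = {2, 3, 5}
Tree: B1–B2, B1–B3, B2–B4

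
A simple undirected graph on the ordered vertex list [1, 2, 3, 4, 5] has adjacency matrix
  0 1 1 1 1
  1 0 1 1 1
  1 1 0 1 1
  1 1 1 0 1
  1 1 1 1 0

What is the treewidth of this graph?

4

A width-4 tree decomposition is:
Bags: B1 = {1, 2, 3, 4, 5}
Tree: (single bag)
A single bag containing all 5 vertices is trivially a valid decomposition of width 4. On the other hand G contains the 5-clique {1, 2, 3, 4, 5}. A clique must lie in a single bag of any decomposition, so no decomposition can have width below 4. Therefore the treewidth is 4.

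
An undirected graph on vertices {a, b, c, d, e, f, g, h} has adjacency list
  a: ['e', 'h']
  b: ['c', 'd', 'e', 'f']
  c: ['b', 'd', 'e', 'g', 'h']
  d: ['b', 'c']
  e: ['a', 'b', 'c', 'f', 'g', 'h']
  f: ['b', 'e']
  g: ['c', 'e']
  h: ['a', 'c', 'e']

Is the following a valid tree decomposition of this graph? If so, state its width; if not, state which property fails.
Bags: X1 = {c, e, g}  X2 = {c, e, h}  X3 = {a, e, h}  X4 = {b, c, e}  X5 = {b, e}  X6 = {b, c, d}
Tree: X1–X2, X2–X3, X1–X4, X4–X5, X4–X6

A tree decomposition must satisfy three properties: every vertex lies in some bag; for every edge, both endpoints lie together in some bag; and for every vertex, the bags containing it form a connected subtree. Here vertex f appears in no bag, so the decomposition is invalid.

No — vertex f appears in no bag.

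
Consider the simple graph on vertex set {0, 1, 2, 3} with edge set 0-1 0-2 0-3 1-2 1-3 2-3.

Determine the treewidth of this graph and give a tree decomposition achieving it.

With just one bag of size 4, the width is 4 − 1 = 3, so tw(G) ≤ 3. On the other hand G contains the 4-clique {0, 1, 2, 3}. A clique must lie in a single bag of any decomposition, so no decomposition can have width below 3. The upper and lower bounds meet at 3, so that is the treewidth.

Treewidth 3.
Bags: B1 = {0, 1, 2, 3}
Tree: (single bag)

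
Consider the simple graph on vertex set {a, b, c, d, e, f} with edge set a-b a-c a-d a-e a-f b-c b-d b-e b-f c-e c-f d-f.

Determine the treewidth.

A width-3 tree decomposition is:
Bags: B1 = {a, b, c, f}  B2 = {a, b, c, e}  B3 = {a, b, d, f}
Tree: B1–B2, B1–B3
Every bag has size at most 4, so the width is 4 − 1 = 3 and tw(G) ≤ 3. For the lower bound, the 4 vertices {a, b, d, f} are pairwise adjacent, and any tree decomposition puts a clique entirely inside one bag — forcing width ≥ 3. Hence tw(G) = 3 exactly.

3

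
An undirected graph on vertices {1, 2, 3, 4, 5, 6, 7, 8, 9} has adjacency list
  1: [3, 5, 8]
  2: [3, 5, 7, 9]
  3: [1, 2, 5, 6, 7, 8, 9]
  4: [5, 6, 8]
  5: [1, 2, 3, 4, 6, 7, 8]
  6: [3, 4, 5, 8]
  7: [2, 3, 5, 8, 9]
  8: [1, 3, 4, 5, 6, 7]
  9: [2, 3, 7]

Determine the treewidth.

A width-3 tree decomposition is:
Bags: B1 = {3, 5, 7, 8}  B2 = {2, 3, 5, 7}  B3 = {2, 3, 7, 9}  B4 = {3, 5, 6, 8}  B5 = {1, 3, 5, 8}  B6 = {4, 5, 6, 8}
Tree: B1–B2, B2–B3, B1–B4, B1–B5, B4–B6
Each bag holds 4 vertices, so the decomposition has width 3, which upper-bounds the treewidth. For the lower bound, the 4 vertices {2, 3, 7, 9} are pairwise adjacent, and any tree decomposition puts a clique entirely inside one bag — forcing width ≥ 3. Hence tw(G) = 3 exactly.

3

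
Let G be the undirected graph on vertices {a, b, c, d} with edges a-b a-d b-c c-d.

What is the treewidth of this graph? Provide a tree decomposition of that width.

Each bag holds 3 vertices, so the decomposition has width 2, which upper-bounds the treewidth. Since d–a–b–c–d is a cycle in G, G is not acyclic. Forests are exactly the graphs of treewidth ≤ 1, so tw(G) ≥ 2. Therefore the treewidth is 2.

Treewidth 2.
One optimal decomposition is:
Bags: B1 = {a, b, d}  B2 = {b, c, d}
Tree: B1–B2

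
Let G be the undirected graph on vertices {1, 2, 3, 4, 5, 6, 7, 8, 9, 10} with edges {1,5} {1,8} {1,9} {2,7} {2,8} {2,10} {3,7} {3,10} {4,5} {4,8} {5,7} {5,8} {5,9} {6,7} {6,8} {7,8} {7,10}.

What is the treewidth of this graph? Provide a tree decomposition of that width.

Every bag has size at most 3, so the width is 3 − 1 = 2 and tw(G) ≤ 2. For the lower bound, the 3 vertices {1, 5, 8} are pairwise adjacent, and any tree decomposition puts a clique entirely inside one bag — forcing width ≥ 2. The upper and lower bounds meet at 2, so that is the treewidth.

Treewidth 2.
One optimal decomposition is:
Bags: B1 = {2, 7, 8}  B2 = {6, 7, 8}  B3 = {2, 7, 10}  B4 = {5, 7, 8}  B5 = {4, 5, 8}  B6 = {3, 7, 10}  B7 = {1, 5, 8}  B8 = {1, 5, 9}
Tree: B1–B2, B1–B3, B2–B4, B4–B5, B3–B6, B5–B7, B7–B8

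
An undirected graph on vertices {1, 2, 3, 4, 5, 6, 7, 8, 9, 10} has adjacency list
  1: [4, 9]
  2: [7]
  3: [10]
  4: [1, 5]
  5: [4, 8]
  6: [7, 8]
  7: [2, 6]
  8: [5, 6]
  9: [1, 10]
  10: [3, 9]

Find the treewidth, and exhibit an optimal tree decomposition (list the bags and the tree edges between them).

Treewidth 1.
One optimal decomposition is:
Bags: B1 = {2, 7}  B2 = {6, 7}  B3 = {6, 8}  B4 = {5, 8}  B5 = {4, 5}  B6 = {1, 4}  B7 = {1, 9}  B8 = {9, 10}  B9 = {3, 10}
Tree: B1–B2, B2–B3, B3–B4, B4–B5, B5–B6, B6–B7, B7–B8, B8–B9

Each bag holds 2 vertices, so the decomposition has width 1, which upper-bounds the treewidth. Since G has at least one edge (e.g. 2–7), it is not an edgeless graph, so tw(G) ≥ 1. Combining the bounds, tw(G) = 1.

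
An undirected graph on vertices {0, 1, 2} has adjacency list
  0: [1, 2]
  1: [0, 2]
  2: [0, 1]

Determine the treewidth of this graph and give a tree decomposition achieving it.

A single bag containing all 3 vertices is trivially a valid decomposition of width 2. For the lower bound, the 3 vertices {0, 1, 2} are pairwise adjacent, and any tree decomposition puts a clique entirely inside one bag — forcing width ≥ 2. Hence tw(G) = 2 exactly.

Treewidth 2.
One optimal decomposition is:
Bags: B1 = {0, 1, 2}
Tree: (single bag)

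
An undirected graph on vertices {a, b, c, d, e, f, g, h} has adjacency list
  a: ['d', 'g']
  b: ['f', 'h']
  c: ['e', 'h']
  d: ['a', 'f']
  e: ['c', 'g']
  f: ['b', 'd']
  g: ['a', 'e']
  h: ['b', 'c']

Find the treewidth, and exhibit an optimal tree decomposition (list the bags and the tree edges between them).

Treewidth 2.
One optimal decomposition is:
Bags: B1 = {c, e, h}  B2 = {b, e, h}  B3 = {b, e, f}  B4 = {d, e, f}  B5 = {a, d, e}  B6 = {a, e, g}
Tree: B1–B2, B2–B3, B3–B4, B4–B5, B5–B6

The largest bag has 3 vertices, giving width 2; this decomposition certifies tw(G) ≤ 2. Since e–c–h–b–f–d–a–g–e is a cycle in G, G is not acyclic. Forests are exactly the graphs of treewidth ≤ 1, so tw(G) ≥ 2. The upper and lower bounds meet at 2, so that is the treewidth.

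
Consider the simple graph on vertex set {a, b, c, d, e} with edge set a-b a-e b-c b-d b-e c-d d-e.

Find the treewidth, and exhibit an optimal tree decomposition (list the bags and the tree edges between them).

The largest bag has 3 vertices, giving width 2; this decomposition certifies tw(G) ≤ 2. For the lower bound, the 3 vertices {b, d, e} are pairwise adjacent, and any tree decomposition puts a clique entirely inside one bag — forcing width ≥ 2. Combining the bounds, tw(G) = 2.

Treewidth 2.
One such decomposition:
Bags: B1 = {b, d, e}  B2 = {b, c, d}  B3 = {a, b, e}
Tree: B1–B2, B1–B3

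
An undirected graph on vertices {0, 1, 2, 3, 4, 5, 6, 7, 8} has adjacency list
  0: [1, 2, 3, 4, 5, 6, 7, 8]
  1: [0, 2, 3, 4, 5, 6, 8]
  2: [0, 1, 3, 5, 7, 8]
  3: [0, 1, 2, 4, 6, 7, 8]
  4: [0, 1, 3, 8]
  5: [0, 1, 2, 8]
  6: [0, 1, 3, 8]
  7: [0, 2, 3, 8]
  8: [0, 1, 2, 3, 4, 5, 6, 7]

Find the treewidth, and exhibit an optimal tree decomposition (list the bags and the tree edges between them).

Treewidth 4.
Bags: B1 = {0, 1, 3, 6, 8}  B2 = {0, 1, 3, 4, 8}  B3 = {0, 1, 2, 3, 8}  B4 = {0, 2, 3, 7, 8}  B5 = {0, 1, 2, 5, 8}
Tree: B1–B2, B1–B3, B3–B4, B3–B5

Each bag holds 5 vertices, so the decomposition has width 4, which upper-bounds the treewidth. For the lower bound, the 5 vertices {0, 1, 2, 3, 8} are pairwise adjacent, and any tree decomposition puts a clique entirely inside one bag — forcing width ≥ 4. The upper and lower bounds meet at 4, so that is the treewidth.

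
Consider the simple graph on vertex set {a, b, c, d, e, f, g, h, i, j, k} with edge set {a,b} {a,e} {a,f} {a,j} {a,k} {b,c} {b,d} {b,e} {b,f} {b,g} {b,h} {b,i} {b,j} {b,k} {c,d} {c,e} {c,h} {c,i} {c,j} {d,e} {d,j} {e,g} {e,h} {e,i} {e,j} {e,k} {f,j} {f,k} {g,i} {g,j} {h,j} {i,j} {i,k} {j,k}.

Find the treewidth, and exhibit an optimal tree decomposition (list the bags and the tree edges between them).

Each bag holds 5 vertices, so the decomposition has width 4, which upper-bounds the treewidth. Conversely, {b, c, d, e, j} is a clique of size 5, and the vertices of any clique must share a bag in every tree decomposition; so some bag has ≥ 5 vertices and tw(G) ≥ 4. Therefore the treewidth is 4.

Treewidth 4.
One such decomposition:
Bags: B1 = {b, e, i, j, k}  B2 = {a, b, e, j, k}  B3 = {b, c, e, i, j}  B4 = {a, b, f, j, k}  B5 = {b, e, g, i, j}  B6 = {b, c, d, e, j}  B7 = {b, c, e, h, j}
Tree: B1–B2, B1–B3, B2–B4, B3–B5, B3–B6, B6–B7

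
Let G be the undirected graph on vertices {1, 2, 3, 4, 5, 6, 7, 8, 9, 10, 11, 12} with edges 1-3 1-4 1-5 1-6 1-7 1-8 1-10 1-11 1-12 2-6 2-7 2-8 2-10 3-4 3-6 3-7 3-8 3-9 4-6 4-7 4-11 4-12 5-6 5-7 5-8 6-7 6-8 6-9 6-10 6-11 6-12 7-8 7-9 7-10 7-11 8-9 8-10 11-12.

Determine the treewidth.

A width-4 tree decomposition is:
Bags: B1 = {1, 3, 6, 7, 8}  B2 = {1, 3, 4, 6, 7}  B3 = {1, 4, 6, 7, 11}  B4 = {1, 6, 7, 8, 10}  B5 = {3, 6, 7, 8, 9}  B6 = {1, 5, 6, 7, 8}  B7 = {2, 6, 7, 8, 10}  B8 = {1, 4, 6, 11, 12}
Tree: B1–B2, B2–B3, B1–B4, B1–B5, B1–B6, B4–B7, B3–B8
Each bag holds 5 vertices, so the decomposition has width 4, which upper-bounds the treewidth. On the other hand G contains the 5-clique {1, 4, 6, 11, 12}. A clique must lie in a single bag of any decomposition, so no decomposition can have width below 4. Hence tw(G) = 4 exactly.

4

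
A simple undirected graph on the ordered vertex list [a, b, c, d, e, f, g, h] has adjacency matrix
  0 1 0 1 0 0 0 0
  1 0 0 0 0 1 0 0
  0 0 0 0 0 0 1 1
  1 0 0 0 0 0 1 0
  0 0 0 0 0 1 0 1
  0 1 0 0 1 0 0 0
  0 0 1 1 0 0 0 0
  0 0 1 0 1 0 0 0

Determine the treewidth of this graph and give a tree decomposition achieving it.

The largest bag has 3 vertices, giving width 2; this decomposition certifies tw(G) ≤ 2. For the lower bound, G contains the cycle e–f–b–a–d–g–c–h–e, so G is not a forest; only forests have treewidth ≤ 1, hence tw(G) ≥ 2. Therefore the treewidth is 2.

Treewidth 2.
One optimal decomposition is:
Bags: B1 = {b, e, f}  B2 = {a, b, e}  B3 = {a, d, e}  B4 = {d, e, g}  B5 = {c, e, g}  B6 = {c, e, h}
Tree: B1–B2, B2–B3, B3–B4, B4–B5, B5–B6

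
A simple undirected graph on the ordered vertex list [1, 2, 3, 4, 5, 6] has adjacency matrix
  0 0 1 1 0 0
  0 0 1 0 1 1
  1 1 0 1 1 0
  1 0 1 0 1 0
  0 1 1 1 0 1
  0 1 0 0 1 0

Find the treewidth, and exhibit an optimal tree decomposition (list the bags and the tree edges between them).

Every bag has size at most 3, so the width is 3 − 1 = 2 and tw(G) ≤ 2. On the other hand G contains the 3-clique {2, 3, 5}. A clique must lie in a single bag of any decomposition, so no decomposition can have width below 2. The upper and lower bounds meet at 2, so that is the treewidth.

Treewidth 2.
One such decomposition:
Bags: B1 = {3, 4, 5}  B2 = {1, 3, 4}  B3 = {2, 3, 5}  B4 = {2, 5, 6}
Tree: B1–B2, B1–B3, B3–B4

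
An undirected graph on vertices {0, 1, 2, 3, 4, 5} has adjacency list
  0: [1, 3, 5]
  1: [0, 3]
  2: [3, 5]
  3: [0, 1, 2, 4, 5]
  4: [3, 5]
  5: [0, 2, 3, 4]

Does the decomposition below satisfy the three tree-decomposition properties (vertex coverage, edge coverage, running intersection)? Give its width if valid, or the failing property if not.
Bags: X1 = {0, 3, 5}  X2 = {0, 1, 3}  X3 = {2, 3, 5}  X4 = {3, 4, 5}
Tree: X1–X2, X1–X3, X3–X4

Yes; width 2.

Checking the three conditions: (i) the bags cover all of {0, 1, 2, 3, 4, 5}; (ii) for each edge, some bag contains both endpoints; (iii) the bags containing any fixed vertex form a subtree. All hold, so the decomposition is valid with width 3 − 1 = 2.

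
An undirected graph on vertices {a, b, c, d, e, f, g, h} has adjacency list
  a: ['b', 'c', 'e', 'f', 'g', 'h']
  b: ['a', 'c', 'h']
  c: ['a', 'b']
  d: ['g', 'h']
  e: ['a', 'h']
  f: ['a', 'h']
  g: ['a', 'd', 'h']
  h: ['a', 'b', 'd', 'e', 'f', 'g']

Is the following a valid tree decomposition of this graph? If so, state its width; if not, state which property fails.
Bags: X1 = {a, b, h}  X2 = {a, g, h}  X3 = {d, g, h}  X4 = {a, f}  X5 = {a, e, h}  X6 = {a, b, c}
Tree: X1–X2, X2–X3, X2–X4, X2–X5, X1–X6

No — edge (h,f) lies in no bag.

A tree decomposition must satisfy three properties: every vertex lies in some bag; for every edge, both endpoints lie together in some bag; and for every vertex, the bags containing it form a connected subtree. Here edge (h,f) lies in no bag, so the decomposition is invalid.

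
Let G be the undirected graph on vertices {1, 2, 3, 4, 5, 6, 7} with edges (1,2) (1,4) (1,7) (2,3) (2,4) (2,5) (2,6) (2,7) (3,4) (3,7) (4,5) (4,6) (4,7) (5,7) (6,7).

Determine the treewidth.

A width-3 tree decomposition is:
Bags: B1 = {1, 2, 4, 7}  B2 = {2, 3, 4, 7}  B3 = {2, 4, 6, 7}  B4 = {2, 4, 5, 7}
Tree: B1–B2, B2–B3, B3–B4
Every bag has size at most 4, so the width is 4 − 1 = 3 and tw(G) ≤ 3. On the other hand G contains the 4-clique {1, 2, 4, 7}. A clique must lie in a single bag of any decomposition, so no decomposition can have width below 3. Combining the bounds, tw(G) = 3.

3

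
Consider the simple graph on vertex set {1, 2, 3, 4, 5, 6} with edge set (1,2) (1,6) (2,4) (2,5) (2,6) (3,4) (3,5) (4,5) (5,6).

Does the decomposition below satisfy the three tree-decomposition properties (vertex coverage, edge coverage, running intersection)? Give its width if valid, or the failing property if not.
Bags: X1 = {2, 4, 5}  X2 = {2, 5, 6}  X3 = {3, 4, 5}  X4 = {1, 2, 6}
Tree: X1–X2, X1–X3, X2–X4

Vertex coverage: the bags together contain {1, 2, 3, 4, 5, 6}, the full vertex set. Edge coverage: each edge of G has both endpoints in at least one bag. Running intersection: for every vertex, the bags containing it form a connected subtree. All three properties hold, so this is a valid tree decomposition of width max|bag| − 1 = 2, and hence tw(G) ≤ 2.

Yes; width 2.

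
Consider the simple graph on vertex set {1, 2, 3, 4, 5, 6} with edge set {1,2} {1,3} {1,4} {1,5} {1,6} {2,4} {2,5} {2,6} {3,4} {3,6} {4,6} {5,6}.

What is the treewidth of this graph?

3

A width-3 tree decomposition is:
Bags: B1 = {1, 2, 4, 6}  B2 = {1, 3, 4, 6}  B3 = {1, 2, 5, 6}
Tree: B1–B2, B1–B3
The largest bag has 4 vertices, giving width 3; this decomposition certifies tw(G) ≤ 3. Conversely, {1, 2, 4, 6} is a clique of size 4, and the vertices of any clique must share a bag in every tree decomposition; so some bag has ≥ 4 vertices and tw(G) ≥ 3. Hence tw(G) = 3 exactly.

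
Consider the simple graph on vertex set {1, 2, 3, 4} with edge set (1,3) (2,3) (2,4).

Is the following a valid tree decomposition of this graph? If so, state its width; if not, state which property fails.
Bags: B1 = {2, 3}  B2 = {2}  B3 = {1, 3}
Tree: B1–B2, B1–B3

No — vertex 4 appears in no bag.

A tree decomposition must satisfy three properties: every vertex lies in some bag; for every edge, both endpoints lie together in some bag; and for every vertex, the bags containing it form a connected subtree. Here vertex 4 appears in no bag, so the decomposition is invalid.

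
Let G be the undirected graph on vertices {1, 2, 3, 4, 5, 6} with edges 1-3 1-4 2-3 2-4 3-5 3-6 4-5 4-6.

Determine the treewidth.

A width-2 tree decomposition is:
Bags: B1 = {3, 4, 6}  B2 = {3, 4, 5}  B3 = {2, 3, 4}  B4 = {1, 3, 4}
Tree: B1–B2, B2–B3, B3–B4
Each bag holds 3 vertices, so the decomposition has width 2, which upper-bounds the treewidth. Since 4–6–3–5–4 is a cycle in G, G is not acyclic. Forests are exactly the graphs of treewidth ≤ 1, so tw(G) ≥ 2. Hence tw(G) = 2 exactly.

2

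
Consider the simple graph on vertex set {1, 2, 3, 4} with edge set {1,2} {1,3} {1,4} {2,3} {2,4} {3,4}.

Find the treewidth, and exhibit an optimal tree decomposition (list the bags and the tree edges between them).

With just one bag of size 4, the width is 4 − 1 = 3, so tw(G) ≤ 3. On the other hand G contains the 4-clique {1, 2, 3, 4}. A clique must lie in a single bag of any decomposition, so no decomposition can have width below 3. Hence tw(G) = 3 exactly.

Treewidth 3.
One such decomposition:
Bags: B1 = {1, 2, 3, 4}
Tree: (single bag)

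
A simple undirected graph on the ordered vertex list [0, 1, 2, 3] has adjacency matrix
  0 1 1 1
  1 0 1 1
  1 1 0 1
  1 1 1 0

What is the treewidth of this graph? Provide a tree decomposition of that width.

Treewidth 3.
Bags: B1 = {0, 1, 2, 3}
Tree: (single bag)

A single bag containing all 4 vertices is trivially a valid decomposition of width 3. Conversely, {0, 1, 2, 3} is a clique of size 4, and the vertices of any clique must share a bag in every tree decomposition; so some bag has ≥ 4 vertices and tw(G) ≥ 3. Combining the bounds, tw(G) = 3.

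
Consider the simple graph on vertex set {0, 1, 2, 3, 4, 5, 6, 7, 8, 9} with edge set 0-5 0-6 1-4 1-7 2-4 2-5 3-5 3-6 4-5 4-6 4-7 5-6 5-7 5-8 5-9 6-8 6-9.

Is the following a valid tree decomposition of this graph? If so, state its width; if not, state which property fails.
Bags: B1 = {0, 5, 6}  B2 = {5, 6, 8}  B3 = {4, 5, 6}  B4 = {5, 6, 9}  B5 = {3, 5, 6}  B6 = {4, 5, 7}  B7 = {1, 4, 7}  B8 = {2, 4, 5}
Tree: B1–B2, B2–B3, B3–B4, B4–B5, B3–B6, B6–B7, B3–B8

Yes; width 2.

Checking the three conditions: (i) the bags cover all of {0, 1, 2, 3, 4, 5, 6, 7, 8, 9}; (ii) for each edge, some bag contains both endpoints; (iii) the bags containing any fixed vertex form a subtree. All hold, so the decomposition is valid with width 3 − 1 = 2.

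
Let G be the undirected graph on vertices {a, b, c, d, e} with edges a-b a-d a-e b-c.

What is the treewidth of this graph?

A width-1 tree decomposition is:
Bags: B1 = {a, b}  B2 = {a, e}  B3 = {b, c}  B4 = {a, d}
Tree: B1–B2, B1–B3, B2–B4
Every bag has size at most 2, so the width is 2 − 1 = 1 and tw(G) ≤ 1. Any graph with an edge has treewidth ≥ 1, and G has the edge b–a. Combining the bounds, tw(G) = 1.

1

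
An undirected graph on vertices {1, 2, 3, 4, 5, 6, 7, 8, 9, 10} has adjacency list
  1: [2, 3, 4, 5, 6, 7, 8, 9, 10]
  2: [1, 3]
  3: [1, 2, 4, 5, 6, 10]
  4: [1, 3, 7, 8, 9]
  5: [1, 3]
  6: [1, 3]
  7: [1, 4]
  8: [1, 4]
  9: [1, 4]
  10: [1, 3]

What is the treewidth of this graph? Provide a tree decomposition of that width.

Each bag holds 3 vertices, so the decomposition has width 2, which upper-bounds the treewidth. Conversely, {1, 4, 8} is a clique of size 3, and the vertices of any clique must share a bag in every tree decomposition; so some bag has ≥ 3 vertices and tw(G) ≥ 2. Therefore the treewidth is 2.

Treewidth 2.
Bags: B1 = {1, 3, 4}  B2 = {1, 4, 9}  B3 = {1, 3, 5}  B4 = {1, 4, 8}  B5 = {1, 2, 3}  B6 = {1, 4, 7}  B7 = {1, 3, 6}  B8 = {1, 3, 10}
Tree: B1–B2, B1–B3, B1–B4, B1–B5, B4–B6, B5–B7, B3–B8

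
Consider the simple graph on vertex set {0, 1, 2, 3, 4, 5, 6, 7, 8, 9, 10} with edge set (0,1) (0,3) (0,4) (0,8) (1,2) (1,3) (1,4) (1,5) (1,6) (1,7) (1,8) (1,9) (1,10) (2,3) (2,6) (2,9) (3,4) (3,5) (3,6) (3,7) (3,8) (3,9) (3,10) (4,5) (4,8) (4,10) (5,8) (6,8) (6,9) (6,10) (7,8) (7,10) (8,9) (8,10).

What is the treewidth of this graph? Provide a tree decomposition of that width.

Treewidth 4.
One optimal decomposition is:
Bags: B1 = {1, 3, 6, 8, 10}  B2 = {1, 3, 4, 8, 10}  B3 = {0, 1, 3, 4, 8}  B4 = {1, 3, 6, 8, 9}  B5 = {1, 3, 4, 5, 8}  B6 = {1, 2, 3, 6, 9}  B7 = {1, 3, 7, 8, 10}
Tree: B1–B2, B2–B3, B1–B4, B2–B5, B4–B6, B1–B7

Each bag holds 5 vertices, so the decomposition has width 4, which upper-bounds the treewidth. For the lower bound, the 5 vertices {1, 3, 6, 8, 9} are pairwise adjacent, and any tree decomposition puts a clique entirely inside one bag — forcing width ≥ 4. Therefore the treewidth is 4.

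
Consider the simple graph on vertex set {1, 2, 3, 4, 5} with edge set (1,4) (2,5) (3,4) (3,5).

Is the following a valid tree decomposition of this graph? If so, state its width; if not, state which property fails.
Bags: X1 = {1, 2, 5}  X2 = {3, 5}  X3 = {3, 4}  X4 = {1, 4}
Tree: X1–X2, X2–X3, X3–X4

No — bags containing vertex 1 are not connected in the tree.

A tree decomposition must satisfy three properties: every vertex lies in some bag; for every edge, both endpoints lie together in some bag; and for every vertex, the bags containing it form a connected subtree. Here bags containing vertex 1 are not connected in the tree, so the decomposition is invalid.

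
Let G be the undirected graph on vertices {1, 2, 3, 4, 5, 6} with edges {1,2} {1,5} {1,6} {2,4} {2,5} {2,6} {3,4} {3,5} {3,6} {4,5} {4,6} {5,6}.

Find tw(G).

3

A width-3 tree decomposition is:
Bags: B1 = {2, 4, 5, 6}  B2 = {1, 2, 5, 6}  B3 = {3, 4, 5, 6}
Tree: B1–B2, B1–B3
The largest bag has 4 vertices, giving width 3; this decomposition certifies tw(G) ≤ 3. For the lower bound, the 4 vertices {1, 2, 5, 6} are pairwise adjacent, and any tree decomposition puts a clique entirely inside one bag — forcing width ≥ 3. The upper and lower bounds meet at 3, so that is the treewidth.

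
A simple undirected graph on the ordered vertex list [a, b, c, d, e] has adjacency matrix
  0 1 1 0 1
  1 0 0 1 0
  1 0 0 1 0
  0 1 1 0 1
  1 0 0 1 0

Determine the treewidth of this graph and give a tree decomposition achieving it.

The largest bag has 3 vertices, giving width 2; this decomposition certifies tw(G) ≤ 2. The edges c–a–e–d–c form a cycle, so G is not a tree and its treewidth is at least 2. Therefore the treewidth is 2.

Treewidth 2.
One optimal decomposition is:
Bags: B1 = {a, c, d}  B2 = {a, d, e}  B3 = {a, b, d}
Tree: B1–B2, B2–B3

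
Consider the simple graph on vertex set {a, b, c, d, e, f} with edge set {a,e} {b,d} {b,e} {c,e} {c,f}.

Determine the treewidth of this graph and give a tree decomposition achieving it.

Each bag holds 2 vertices, so the decomposition has width 1, which upper-bounds the treewidth. Since G has at least one edge (e.g. c–e), it is not an edgeless graph, so tw(G) ≥ 1. Therefore the treewidth is 1.

Treewidth 1.
One such decomposition:
Bags: B1 = {c, e}  B2 = {a, e}  B3 = {b, e}  B4 = {c, f}  B5 = {b, d}
Tree: B1–B2, B2–B3, B1–B4, B3–B5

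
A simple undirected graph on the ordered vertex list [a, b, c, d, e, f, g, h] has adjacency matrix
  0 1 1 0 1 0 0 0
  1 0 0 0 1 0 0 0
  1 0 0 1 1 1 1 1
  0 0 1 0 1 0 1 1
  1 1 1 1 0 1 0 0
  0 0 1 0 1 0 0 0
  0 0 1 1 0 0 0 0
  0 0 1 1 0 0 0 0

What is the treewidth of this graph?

2

A width-2 tree decomposition is:
Bags: B1 = {c, d, e}  B2 = {c, d, g}  B3 = {c, e, f}  B4 = {c, d, h}  B5 = {a, c, e}  B6 = {a, b, e}
Tree: B1–B2, B1–B3, B1–B4, B3–B5, B5–B6
The largest bag has 3 vertices, giving width 2; this decomposition certifies tw(G) ≤ 2. For the lower bound, the 3 vertices {c, d, g} are pairwise adjacent, and any tree decomposition puts a clique entirely inside one bag — forcing width ≥ 2. Combining the bounds, tw(G) = 2.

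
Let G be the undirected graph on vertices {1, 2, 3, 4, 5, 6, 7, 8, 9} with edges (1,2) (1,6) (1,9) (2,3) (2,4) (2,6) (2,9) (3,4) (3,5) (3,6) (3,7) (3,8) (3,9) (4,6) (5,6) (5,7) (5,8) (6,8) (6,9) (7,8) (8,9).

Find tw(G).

3

A width-3 tree decomposition is:
Bags: B1 = {2, 3, 6, 9}  B2 = {3, 6, 8, 9}  B3 = {2, 3, 4, 6}  B4 = {1, 2, 6, 9}  B5 = {3, 5, 6, 8}  B6 = {3, 5, 7, 8}
Tree: B1–B2, B1–B3, B1–B4, B2–B5, B5–B6
The largest bag has 4 vertices, giving width 3; this decomposition certifies tw(G) ≤ 3. On the other hand G contains the 4-clique {1, 2, 6, 9}. A clique must lie in a single bag of any decomposition, so no decomposition can have width below 3. The upper and lower bounds meet at 3, so that is the treewidth.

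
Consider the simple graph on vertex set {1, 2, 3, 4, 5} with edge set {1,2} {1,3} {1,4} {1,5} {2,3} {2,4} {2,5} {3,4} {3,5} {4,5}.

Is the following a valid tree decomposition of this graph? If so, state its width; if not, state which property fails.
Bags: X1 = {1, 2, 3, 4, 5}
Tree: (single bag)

Yes; width 4.

Every vertex of G appears in some bag (union = {1, 2, 3, 4, 5}); every edge is covered by a bag; and for each vertex v the set of bags containing v is connected in the bag tree. The decomposition is therefore valid. The largest bag has 5 vertices, so the width is 4.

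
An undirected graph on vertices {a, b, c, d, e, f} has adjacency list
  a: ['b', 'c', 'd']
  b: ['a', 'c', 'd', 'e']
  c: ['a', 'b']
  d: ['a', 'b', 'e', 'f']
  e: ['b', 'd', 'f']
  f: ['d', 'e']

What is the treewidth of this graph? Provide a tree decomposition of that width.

Treewidth 2.
Bags: B1 = {a, b, d}  B2 = {b, d, e}  B3 = {d, e, f}  B4 = {a, b, c}
Tree: B1–B2, B2–B3, B1–B4

Every bag has size at most 3, so the width is 3 − 1 = 2 and tw(G) ≤ 2. On the other hand G contains the 3-clique {d, e, f}. A clique must lie in a single bag of any decomposition, so no decomposition can have width below 2. Combining the bounds, tw(G) = 2.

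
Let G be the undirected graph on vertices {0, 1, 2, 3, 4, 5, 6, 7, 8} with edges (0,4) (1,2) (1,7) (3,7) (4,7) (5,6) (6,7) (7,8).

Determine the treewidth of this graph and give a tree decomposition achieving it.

Each bag holds 2 vertices, so the decomposition has width 1, which upper-bounds the treewidth. G has an edge, so its treewidth is at least 1. Hence tw(G) = 1 exactly.

Treewidth 1.
One such decomposition:
Bags: B1 = {1, 7}  B2 = {3, 7}  B3 = {7, 8}  B4 = {6, 7}  B5 = {5, 6}  B6 = {4, 7}  B7 = {0, 4}  B8 = {1, 2}
Tree: B1–B2, B2–B3, B3–B4, B4–B5, B3–B6, B6–B7, B1–B8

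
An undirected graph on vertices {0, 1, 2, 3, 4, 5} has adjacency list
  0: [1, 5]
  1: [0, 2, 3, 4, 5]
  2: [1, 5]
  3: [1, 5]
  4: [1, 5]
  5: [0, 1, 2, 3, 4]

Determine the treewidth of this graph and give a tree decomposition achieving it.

Treewidth 2.
Bags: B1 = {0, 1, 5}  B2 = {1, 3, 5}  B3 = {1, 4, 5}  B4 = {1, 2, 5}
Tree: B1–B2, B1–B3, B1–B4

Each bag holds 3 vertices, so the decomposition has width 2, which upper-bounds the treewidth. On the other hand G contains the 3-clique {0, 1, 5}. A clique must lie in a single bag of any decomposition, so no decomposition can have width below 2. Combining the bounds, tw(G) = 2.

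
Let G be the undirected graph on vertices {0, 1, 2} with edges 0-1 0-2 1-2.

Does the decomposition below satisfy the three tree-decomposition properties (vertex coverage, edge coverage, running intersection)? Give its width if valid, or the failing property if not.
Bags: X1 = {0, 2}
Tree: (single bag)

A tree decomposition must satisfy three properties: every vertex lies in some bag; for every edge, both endpoints lie together in some bag; and for every vertex, the bags containing it form a connected subtree. Here vertex 1 appears in no bag, so the decomposition is invalid.

No — vertex 1 appears in no bag.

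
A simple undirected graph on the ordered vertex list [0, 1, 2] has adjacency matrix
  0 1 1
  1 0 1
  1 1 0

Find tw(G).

A width-2 tree decomposition is:
Bags: B1 = {0, 1, 2}
Tree: (single bag)
With just one bag of size 3, the width is 3 − 1 = 2, so tw(G) ≤ 2. Conversely, {0, 1, 2} is a clique of size 3, and the vertices of any clique must share a bag in every tree decomposition; so some bag has ≥ 3 vertices and tw(G) ≥ 2. Combining the bounds, tw(G) = 2.

2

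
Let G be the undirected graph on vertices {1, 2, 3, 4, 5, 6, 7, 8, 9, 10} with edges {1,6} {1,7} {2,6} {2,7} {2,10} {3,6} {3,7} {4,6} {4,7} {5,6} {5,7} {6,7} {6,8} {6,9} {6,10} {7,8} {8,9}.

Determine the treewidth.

2

A width-2 tree decomposition is:
Bags: B1 = {5, 6, 7}  B2 = {2, 6, 7}  B3 = {4, 6, 7}  B4 = {6, 7, 8}  B5 = {2, 6, 10}  B6 = {3, 6, 7}  B7 = {1, 6, 7}  B8 = {6, 8, 9}
Tree: B1–B2, B1–B3, B2–B4, B2–B5, B1–B6, B6–B7, B4–B8
The largest bag has 3 vertices, giving width 2; this decomposition certifies tw(G) ≤ 2. On the other hand G contains the 3-clique {6, 8, 9}. A clique must lie in a single bag of any decomposition, so no decomposition can have width below 2. The upper and lower bounds meet at 2, so that is the treewidth.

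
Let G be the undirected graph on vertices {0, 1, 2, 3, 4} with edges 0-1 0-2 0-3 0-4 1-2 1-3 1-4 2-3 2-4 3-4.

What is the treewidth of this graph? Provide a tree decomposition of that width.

With just one bag of size 5, the width is 5 − 1 = 4, so tw(G) ≤ 4. For the lower bound, the 5 vertices {0, 1, 2, 3, 4} are pairwise adjacent, and any tree decomposition puts a clique entirely inside one bag — forcing width ≥ 4. Combining the bounds, tw(G) = 4.

Treewidth 4.
Bags: B1 = {0, 1, 2, 3, 4}
Tree: (single bag)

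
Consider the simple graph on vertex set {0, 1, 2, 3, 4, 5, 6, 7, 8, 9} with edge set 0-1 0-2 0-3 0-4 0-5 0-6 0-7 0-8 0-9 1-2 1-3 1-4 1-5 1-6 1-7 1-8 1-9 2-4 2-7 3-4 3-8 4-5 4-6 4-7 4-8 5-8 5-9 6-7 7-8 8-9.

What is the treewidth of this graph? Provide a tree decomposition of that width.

Every bag has size at most 5, so the width is 5 − 1 = 4 and tw(G) ≤ 4. On the other hand G contains the 5-clique {0, 1, 5, 8, 9}. A clique must lie in a single bag of any decomposition, so no decomposition can have width below 4. The upper and lower bounds meet at 4, so that is the treewidth.

Treewidth 4.
One optimal decomposition is:
Bags: B1 = {0, 1, 4, 6, 7}  B2 = {0, 1, 4, 7, 8}  B3 = {0, 1, 3, 4, 8}  B4 = {0, 1, 2, 4, 7}  B5 = {0, 1, 4, 5, 8}  B6 = {0, 1, 5, 8, 9}
Tree: B1–B2, B2–B3, B1–B4, B2–B5, B5–B6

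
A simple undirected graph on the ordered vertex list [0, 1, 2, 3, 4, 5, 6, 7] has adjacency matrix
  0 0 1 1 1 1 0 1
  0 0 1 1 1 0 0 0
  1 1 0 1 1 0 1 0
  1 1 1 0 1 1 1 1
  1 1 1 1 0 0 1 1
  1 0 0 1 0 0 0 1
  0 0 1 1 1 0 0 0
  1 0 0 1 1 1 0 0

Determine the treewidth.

3

A width-3 tree decomposition is:
Bags: B1 = {0, 2, 3, 4}  B2 = {0, 3, 4, 7}  B3 = {2, 3, 4, 6}  B4 = {0, 3, 5, 7}  B5 = {1, 2, 3, 4}
Tree: B1–B2, B1–B3, B2–B4, B3–B5
Each bag holds 4 vertices, so the decomposition has width 3, which upper-bounds the treewidth. For the lower bound, the 4 vertices {0, 2, 3, 4} are pairwise adjacent, and any tree decomposition puts a clique entirely inside one bag — forcing width ≥ 3. Therefore the treewidth is 3.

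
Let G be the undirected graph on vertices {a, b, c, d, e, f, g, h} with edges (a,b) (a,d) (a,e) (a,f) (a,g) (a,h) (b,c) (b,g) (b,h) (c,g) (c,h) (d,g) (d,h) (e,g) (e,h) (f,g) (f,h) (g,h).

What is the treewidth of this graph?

A width-3 tree decomposition is:
Bags: B1 = {a, e, g, h}  B2 = {a, b, g, h}  B3 = {a, d, g, h}  B4 = {b, c, g, h}  B5 = {a, f, g, h}
Tree: B1–B2, B2–B3, B2–B4, B3–B5
Each bag holds 4 vertices, so the decomposition has width 3, which upper-bounds the treewidth. Conversely, {b, c, g, h} is a clique of size 4, and the vertices of any clique must share a bag in every tree decomposition; so some bag has ≥ 4 vertices and tw(G) ≥ 3. The upper and lower bounds meet at 3, so that is the treewidth.

3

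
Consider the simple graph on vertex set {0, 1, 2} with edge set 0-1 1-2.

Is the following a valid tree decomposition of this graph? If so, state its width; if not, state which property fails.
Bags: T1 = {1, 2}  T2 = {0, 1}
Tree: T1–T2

Every vertex of G appears in some bag (union = {0, 1, 2}); every edge is covered by a bag; and for each vertex v the set of bags containing v is connected in the bag tree. The decomposition is therefore valid. The largest bag has 2 vertices, so the width is 1.

Yes; width 1.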